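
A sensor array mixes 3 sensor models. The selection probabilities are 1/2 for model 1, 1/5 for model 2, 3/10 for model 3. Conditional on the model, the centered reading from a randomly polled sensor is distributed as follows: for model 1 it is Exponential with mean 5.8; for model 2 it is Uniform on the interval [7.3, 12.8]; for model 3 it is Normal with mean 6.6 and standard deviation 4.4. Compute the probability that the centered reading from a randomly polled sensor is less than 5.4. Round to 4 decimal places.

0.4207

Conditional on each model, P(X < 5.4): 1: 0.605854; 2: 0; 3: 0.392531.
By total probability, P(X < 5.4) = 0.5·0.605854 + 0.2·0 + 0.3·0.392531 = 0.420687.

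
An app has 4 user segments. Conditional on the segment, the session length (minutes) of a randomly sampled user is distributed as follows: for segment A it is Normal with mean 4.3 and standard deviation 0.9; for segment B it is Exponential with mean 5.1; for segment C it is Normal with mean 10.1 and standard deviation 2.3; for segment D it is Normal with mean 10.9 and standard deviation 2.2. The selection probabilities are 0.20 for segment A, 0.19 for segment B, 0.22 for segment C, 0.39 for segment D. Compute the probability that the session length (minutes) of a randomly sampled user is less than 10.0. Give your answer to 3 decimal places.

Conditional on each segment, P(X < 10.0): A: 1; B: 0.859252; C: 0.48266; D: 0.341236.
By total probability, P(X < 10.0) = 0.2·1 + 0.19·0.859252 + 0.22·0.48266 + 0.39·0.341236 = 0.602525.

0.603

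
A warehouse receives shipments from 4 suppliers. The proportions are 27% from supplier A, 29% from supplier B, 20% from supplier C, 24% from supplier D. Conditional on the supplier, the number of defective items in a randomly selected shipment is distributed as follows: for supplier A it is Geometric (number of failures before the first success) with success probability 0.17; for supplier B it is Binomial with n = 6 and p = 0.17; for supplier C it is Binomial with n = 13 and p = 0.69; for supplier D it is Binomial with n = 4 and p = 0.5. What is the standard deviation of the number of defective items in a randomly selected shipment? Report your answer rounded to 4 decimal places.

4.1796

Per component, A: μ=4.88235, E[X²]=52.5571; B: μ=1.02, E[X²]=1.887; C: μ=8.97, E[X²]=83.2416; D: μ=2, E[X²]=5.
E[X] = 0.27·4.88235 + 0.29·1.02 + 0.2·8.97 + 0.24·2 = 3.88804.
E[X²] = 0.27·52.5571 + 0.29·1.887 + 0.2·83.2416 + 0.24·5 = 32.586.
Var(X) = E[X²] − (E[X])² = 32.586 − 15.1168 = 17.4691.
SD(X) = √17.4691 = 4.17961.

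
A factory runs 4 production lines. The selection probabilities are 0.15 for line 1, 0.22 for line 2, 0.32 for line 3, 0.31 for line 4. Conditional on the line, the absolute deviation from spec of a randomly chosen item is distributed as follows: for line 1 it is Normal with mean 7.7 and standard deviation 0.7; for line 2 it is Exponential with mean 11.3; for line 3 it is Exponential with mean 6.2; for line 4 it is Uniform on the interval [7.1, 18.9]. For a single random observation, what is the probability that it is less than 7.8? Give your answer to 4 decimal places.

0.4406

Conditional on each line, P(X < 7.8): 1: 0.556798; 2: 0.498557; 3: 0.715796; 4: 0.059322.
By total probability, P(X < 7.8) = 0.15·0.556798 + 0.22·0.498557 + 0.32·0.715796 + 0.31·0.059322 = 0.440647.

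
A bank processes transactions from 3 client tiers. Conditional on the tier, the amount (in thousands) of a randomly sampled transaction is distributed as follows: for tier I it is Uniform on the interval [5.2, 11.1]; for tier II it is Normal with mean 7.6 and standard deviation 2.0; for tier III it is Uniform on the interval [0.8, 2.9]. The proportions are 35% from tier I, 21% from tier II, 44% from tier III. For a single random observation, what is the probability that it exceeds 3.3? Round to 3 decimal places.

0.557

Conditional on each tier, P(X > 3.3): I: 1; II: 0.984222; III: 0.
By total probability, P(X > 3.3) = 0.35·1 + 0.21·0.984222 + 0.44·0 = 0.556687.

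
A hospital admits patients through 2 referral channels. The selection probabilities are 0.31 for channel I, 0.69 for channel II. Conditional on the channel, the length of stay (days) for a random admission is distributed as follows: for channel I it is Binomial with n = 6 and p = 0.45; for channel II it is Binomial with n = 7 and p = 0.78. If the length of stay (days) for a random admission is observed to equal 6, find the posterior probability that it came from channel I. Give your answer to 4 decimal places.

0.0106

Likelihoods P(X=6 | ·): I: 0.00830377; II: 0.346807.
Posterior ∝ prior × likelihood. Numerator for I: 0.31·0.00830377 = 0.00257417.
Normalizing constant: 0.31·0.00830377 + 0.69·0.346807 = 0.241871.
P(I | observation) = 0.00257417 / 0.241871 = 0.0106427.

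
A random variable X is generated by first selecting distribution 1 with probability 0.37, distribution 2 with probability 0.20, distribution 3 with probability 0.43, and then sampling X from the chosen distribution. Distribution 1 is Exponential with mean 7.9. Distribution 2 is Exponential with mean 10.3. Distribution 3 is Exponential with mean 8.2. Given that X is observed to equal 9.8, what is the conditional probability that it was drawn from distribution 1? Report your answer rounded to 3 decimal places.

0.367

Likelihoods f(9.8 | ·): 1: 0.0366124; 2: 0.037493; 3: 0.0369106.
Posterior ∝ prior × likelihood. Numerator for 1: 0.37·0.0366124 = 0.0135466.
Normalizing constant: 0.37·0.0366124 + 0.2·0.037493 + 0.43·0.0369106 = 0.0369167.
P(1 | observation) = 0.0135466 / 0.0369167 = 0.366949.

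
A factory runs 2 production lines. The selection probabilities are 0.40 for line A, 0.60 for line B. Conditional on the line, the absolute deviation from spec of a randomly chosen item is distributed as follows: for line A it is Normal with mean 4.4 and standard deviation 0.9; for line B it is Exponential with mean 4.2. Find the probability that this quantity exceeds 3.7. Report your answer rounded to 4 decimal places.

0.5613

Conditional on each line, P(X > 3.7): A: 0.78165; B: 0.414388.
By total probability, P(X > 3.7) = 0.4·0.78165 + 0.6·0.414388 = 0.561293.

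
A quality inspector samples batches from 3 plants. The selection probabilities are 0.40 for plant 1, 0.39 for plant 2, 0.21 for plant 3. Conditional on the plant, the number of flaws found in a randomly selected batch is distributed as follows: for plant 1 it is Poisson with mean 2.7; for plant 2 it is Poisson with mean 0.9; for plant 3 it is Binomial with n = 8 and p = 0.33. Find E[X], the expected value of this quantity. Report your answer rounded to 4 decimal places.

Component means — 1: 2.7; 2: 0.9; 3: 2.64.
E[X] = 0.4·2.7 + 0.39·0.9 + 0.21·2.64 = 1.9854.

1.9854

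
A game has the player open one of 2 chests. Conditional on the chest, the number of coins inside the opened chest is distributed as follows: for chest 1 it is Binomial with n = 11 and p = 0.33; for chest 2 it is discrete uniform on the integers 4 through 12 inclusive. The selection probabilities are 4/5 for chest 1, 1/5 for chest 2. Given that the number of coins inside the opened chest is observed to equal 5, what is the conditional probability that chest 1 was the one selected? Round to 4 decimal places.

0.8548

Likelihoods P(X=5 | ·): 1: 0.163554; 2: 0.111111.
Posterior ∝ prior × likelihood. Numerator for 1: 0.8·0.163554 = 0.130843.
Normalizing constant: 0.8·0.163554 + 0.2·0.111111 = 0.153065.
P(1 | observation) = 0.130843 / 0.153065 = 0.854819.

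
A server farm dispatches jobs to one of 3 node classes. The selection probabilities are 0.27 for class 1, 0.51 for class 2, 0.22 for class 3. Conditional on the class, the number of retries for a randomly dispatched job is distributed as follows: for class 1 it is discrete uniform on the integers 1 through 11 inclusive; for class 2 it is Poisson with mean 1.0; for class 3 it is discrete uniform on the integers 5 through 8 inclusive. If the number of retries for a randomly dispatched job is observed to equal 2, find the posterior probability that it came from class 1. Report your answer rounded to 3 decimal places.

Likelihoods P(X=2 | ·): 1: 0.0909091; 2: 0.18394; 3: 0.
Posterior ∝ prior × likelihood. Numerator for 1: 0.27·0.0909091 = 0.0245455.
Normalizing constant: 0.27·0.0909091 + 0.51·0.18394 + 0.22·0 = 0.118355.
P(1 | observation) = 0.0245455 / 0.118355 = 0.207389.

0.207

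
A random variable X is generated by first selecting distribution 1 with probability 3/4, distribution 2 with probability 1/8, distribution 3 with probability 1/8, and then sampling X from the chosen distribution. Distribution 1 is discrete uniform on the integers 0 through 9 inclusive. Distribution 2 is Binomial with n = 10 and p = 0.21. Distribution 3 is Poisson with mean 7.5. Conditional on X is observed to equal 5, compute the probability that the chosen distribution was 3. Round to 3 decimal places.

Likelihoods P(X=5 | ·): 1: 0.1; 2: 0.0316689; 3: 0.109375.
Posterior ∝ prior × likelihood. Numerator for 3: 0.125·0.109375 = 0.0136718.
Normalizing constant: 0.75·0.1 + 0.125·0.0316689 + 0.125·0.109375 = 0.0926304.
P(3 | observation) = 0.0136718 / 0.0926304 = 0.147595.

0.148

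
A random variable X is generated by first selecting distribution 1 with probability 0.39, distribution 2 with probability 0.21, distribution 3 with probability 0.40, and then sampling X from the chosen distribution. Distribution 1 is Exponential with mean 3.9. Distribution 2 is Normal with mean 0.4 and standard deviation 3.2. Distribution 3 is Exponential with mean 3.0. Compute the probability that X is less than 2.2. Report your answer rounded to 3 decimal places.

0.526

Conditional on each component, P(X < 2.2): 1: 0.43113; 2: 0.713112; 3: 0.519695.
By total probability, P(X < 2.2) = 0.39·0.43113 + 0.21·0.713112 + 0.4·0.519695 = 0.525772.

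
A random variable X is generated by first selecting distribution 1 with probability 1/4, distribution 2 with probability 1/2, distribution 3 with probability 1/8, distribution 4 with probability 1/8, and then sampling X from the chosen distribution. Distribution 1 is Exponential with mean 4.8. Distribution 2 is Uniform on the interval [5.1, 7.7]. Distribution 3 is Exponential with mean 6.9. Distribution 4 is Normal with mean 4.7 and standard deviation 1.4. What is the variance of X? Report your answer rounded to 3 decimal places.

12.968

Per component, 1: μ=4.8, E[X²]=46.08; 2: μ=6.4, E[X²]=41.5233; 3: μ=6.9, E[X²]=95.22; 4: μ=4.7, E[X²]=24.05.
E[X] = 0.25·4.8 + 0.5·6.4 + 0.125·6.9 + 0.125·4.7 = 5.85.
E[X²] = 0.25·46.08 + 0.5·41.5233 + 0.125·95.22 + 0.125·24.05 = 47.1904.
Var(X) = E[X²] − (E[X])² = 47.1904 − 34.2225 = 12.9679.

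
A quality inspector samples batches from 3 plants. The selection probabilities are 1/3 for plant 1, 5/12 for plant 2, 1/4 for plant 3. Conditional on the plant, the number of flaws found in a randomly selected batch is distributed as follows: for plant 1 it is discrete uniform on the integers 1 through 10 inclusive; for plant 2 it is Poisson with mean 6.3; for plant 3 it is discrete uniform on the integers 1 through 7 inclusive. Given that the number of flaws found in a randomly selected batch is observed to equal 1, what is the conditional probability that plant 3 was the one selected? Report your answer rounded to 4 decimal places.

Likelihoods P(X=1 | ·): 1: 0.1; 2: 0.0115687; 3: 0.142857.
Posterior ∝ prior × likelihood. Numerator for 3: 0.25·0.142857 = 0.0357143.
Normalizing constant: 0.333333·0.1 + 0.416667·0.0115687 + 0.25·0.142857 = 0.0738679.
P(3 | observation) = 0.0357143 / 0.0738679 = 0.483488.

0.4835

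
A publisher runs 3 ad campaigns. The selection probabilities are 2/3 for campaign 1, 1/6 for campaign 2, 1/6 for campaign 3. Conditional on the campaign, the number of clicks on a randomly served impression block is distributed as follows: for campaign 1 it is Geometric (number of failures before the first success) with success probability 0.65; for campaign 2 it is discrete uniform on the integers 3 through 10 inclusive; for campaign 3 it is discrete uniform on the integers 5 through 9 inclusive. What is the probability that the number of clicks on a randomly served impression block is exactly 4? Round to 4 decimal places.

Conditional on each campaign, P(X = 4): 1: 0.00975406; 2: 0.125; 3: 0.
By total probability, P(X = 4) = 0.666667·0.00975406 + 0.166667·0.125 + 0.166667·0 = 0.027336.

0.0273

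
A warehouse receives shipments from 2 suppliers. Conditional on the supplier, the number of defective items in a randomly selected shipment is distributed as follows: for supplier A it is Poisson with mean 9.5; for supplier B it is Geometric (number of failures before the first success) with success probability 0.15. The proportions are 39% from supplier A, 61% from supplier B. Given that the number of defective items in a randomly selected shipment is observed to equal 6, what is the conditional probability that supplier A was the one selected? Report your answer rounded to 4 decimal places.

0.4634

Likelihoods P(X=6 | ·): A: 0.0764208; B: 0.0565724.
Posterior ∝ prior × likelihood. Numerator for A: 0.39·0.0764208 = 0.0298041.
Normalizing constant: 0.39·0.0764208 + 0.61·0.0565724 = 0.0643133.
P(A | observation) = 0.0298041 / 0.0643133 = 0.463421.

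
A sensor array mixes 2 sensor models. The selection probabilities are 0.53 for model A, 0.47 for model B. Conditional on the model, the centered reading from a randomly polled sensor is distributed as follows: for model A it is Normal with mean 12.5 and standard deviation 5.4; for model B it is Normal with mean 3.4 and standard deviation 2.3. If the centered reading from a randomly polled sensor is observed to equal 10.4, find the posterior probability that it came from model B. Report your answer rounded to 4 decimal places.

Likelihoods f(10.4 | ·): A: 0.0684977; B: 0.00168966.
Posterior ∝ prior × likelihood. Numerator for B: 0.47·0.00168966 = 0.00079414.
Normalizing constant: 0.53·0.0684977 + 0.47·0.00168966 = 0.0370979.
P(B | observation) = 0.00079414 / 0.0370979 = 0.0214066.

0.0214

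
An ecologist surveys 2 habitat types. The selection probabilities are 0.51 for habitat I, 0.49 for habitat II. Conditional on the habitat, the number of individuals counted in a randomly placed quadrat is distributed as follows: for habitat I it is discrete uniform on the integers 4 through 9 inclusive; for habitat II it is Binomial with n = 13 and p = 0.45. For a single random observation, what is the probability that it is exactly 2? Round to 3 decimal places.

Conditional on each habitat, P(X = 2): I: 0; II: 0.0220044.
By total probability, P(X = 2) = 0.51·0 + 0.49·0.0220044 = 0.0107821.

0.011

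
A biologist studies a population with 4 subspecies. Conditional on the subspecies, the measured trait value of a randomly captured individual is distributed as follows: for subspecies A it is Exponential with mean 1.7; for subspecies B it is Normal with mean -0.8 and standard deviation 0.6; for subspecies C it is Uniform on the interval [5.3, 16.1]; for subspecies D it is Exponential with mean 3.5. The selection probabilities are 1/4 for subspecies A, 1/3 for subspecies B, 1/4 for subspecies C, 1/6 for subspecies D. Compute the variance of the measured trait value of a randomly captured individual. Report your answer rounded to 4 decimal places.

Per component, A: μ=1.7, E[X²]=5.78; B: μ=-0.8, E[X²]=1; C: μ=10.7, E[X²]=124.21; D: μ=3.5, E[X²]=24.5.
E[X] = 0.25·1.7 + 0.333333·-0.8 + 0.25·10.7 + 0.166667·3.5 = 3.41667.
E[X²] = 0.25·5.78 + 0.333333·1 + 0.25·124.21 + 0.166667·24.5 = 36.9142.
Var(X) = E[X²] − (E[X])² = 36.9142 − 11.6736 = 25.2406.

25.2406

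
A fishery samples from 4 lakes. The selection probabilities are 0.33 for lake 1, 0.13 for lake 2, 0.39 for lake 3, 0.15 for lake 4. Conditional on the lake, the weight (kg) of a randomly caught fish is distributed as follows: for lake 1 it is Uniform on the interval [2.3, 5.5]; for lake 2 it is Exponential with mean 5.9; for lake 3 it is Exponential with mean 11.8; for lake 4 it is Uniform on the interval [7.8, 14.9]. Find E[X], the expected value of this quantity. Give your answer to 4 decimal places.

8.3585

Component means — 1: 3.9; 2: 5.9; 3: 11.8; 4: 11.35.
E[X] = 0.33·3.9 + 0.13·5.9 + 0.39·11.8 + 0.15·11.35 = 8.3585.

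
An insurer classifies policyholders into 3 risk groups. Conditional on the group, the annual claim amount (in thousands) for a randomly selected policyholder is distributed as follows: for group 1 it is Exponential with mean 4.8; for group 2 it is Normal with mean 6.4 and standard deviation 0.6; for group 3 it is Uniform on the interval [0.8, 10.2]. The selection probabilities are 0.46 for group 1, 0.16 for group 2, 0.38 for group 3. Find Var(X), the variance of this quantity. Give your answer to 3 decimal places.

13.777

Per component, 1: μ=4.8, E[X²]=46.08; 2: μ=6.4, E[X²]=41.32; 3: μ=5.5, E[X²]=37.6133.
E[X] = 0.46·4.8 + 0.16·6.4 + 0.38·5.5 = 5.322.
E[X²] = 0.46·46.08 + 0.16·41.32 + 0.38·37.6133 = 42.1011.
Var(X) = E[X²] − (E[X])² = 42.1011 − 28.3237 = 13.7774.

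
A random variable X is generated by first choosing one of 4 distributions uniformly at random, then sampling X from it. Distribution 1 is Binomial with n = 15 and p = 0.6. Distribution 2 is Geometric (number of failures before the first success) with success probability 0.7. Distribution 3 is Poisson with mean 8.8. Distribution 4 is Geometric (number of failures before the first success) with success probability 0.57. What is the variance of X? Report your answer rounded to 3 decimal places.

Per component, 1: μ=9, E[X²]=84.6; 2: μ=0.428571, E[X²]=0.795918; 3: μ=8.8, E[X²]=86.24; 4: μ=0.754386, E[X²]=1.89258.
E[X] = 0.25·9 + 0.25·0.428571 + 0.25·8.8 + 0.25·0.754386 = 4.74574.
E[X²] = 0.25·84.6 + 0.25·0.795918 + 0.25·86.24 + 0.25·1.89258 = 43.3821.
Var(X) = E[X²] − (E[X])² = 43.3821 − 22.522 = 20.8601.

20.860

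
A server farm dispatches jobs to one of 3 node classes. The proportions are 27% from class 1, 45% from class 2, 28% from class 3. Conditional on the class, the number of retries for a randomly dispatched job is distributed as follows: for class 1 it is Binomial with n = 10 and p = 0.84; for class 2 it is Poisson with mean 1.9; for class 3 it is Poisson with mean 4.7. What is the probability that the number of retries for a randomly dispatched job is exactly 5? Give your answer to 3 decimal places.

0.066

Conditional on each class, P(X = 5): 1: 0.0110509; 2: 0.0308622; 3: 0.17383.
By total probability, P(X = 5) = 0.27·0.0110509 + 0.45·0.0308622 + 0.28·0.17383 = 0.0655441.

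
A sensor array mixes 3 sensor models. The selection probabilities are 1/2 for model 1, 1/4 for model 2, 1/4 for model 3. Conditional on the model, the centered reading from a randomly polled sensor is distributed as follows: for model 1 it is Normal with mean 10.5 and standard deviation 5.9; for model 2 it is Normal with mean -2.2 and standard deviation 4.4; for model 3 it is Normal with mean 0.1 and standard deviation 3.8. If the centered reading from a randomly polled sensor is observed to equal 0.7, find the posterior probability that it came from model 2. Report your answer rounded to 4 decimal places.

Likelihoods f(0.7 | ·): 1: 0.0170198; 2: 0.0729673; 3: 0.103684.
Posterior ∝ prior × likelihood. Numerator for 2: 0.25·0.0729673 = 0.0182418.
Normalizing constant: 0.5·0.0170198 + 0.25·0.0729673 + 0.25·0.103684 = 0.0526728.
P(2 | observation) = 0.0182418 / 0.0526728 = 0.346324.

0.3463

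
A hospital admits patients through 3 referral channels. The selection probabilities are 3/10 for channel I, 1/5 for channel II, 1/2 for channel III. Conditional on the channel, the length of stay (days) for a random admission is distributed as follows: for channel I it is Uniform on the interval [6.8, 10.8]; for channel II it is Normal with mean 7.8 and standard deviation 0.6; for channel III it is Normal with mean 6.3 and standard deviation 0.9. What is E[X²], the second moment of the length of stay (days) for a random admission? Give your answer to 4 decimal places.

For each component E[X²] = Var + (mean)², giving I: 78.7733; II: 61.2; III: 40.5.
Overall E[X²] = 0.3·78.7733 + 0.2·61.2 + 0.5·40.5 = 56.122.

56.1220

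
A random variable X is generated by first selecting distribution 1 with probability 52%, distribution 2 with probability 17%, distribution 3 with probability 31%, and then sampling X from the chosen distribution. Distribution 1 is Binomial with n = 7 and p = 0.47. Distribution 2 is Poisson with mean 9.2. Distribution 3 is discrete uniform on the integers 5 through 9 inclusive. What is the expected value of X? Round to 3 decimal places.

5.445

Component means — 1: 3.29; 2: 9.2; 3: 7.
E[X] = 0.52·3.29 + 0.17·9.2 + 0.31·7 = 5.4448.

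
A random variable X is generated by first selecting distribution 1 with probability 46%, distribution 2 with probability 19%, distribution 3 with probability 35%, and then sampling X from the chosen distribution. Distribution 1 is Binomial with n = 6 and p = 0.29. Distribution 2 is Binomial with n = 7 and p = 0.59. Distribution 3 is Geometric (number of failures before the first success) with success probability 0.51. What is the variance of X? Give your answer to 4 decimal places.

2.8143

Per component, 1: μ=1.74, E[X²]=4.263; 2: μ=4.13, E[X²]=18.7502; 3: μ=0.960784, E[X²]=2.807.
E[X] = 0.46·1.74 + 0.19·4.13 + 0.35·0.960784 = 1.92137.
E[X²] = 0.46·4.263 + 0.19·18.7502 + 0.35·2.807 = 6.50597.
Var(X) = E[X²] − (E[X])² = 6.50597 − 3.69168 = 2.81429.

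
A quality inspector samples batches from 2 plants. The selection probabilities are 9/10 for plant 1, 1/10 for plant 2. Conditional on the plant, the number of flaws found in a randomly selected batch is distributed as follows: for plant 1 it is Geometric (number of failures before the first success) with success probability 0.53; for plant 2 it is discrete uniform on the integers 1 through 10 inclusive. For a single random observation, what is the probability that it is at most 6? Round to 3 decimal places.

Conditional on each plant, P(X ≤ 6): 1: 0.994934; 2: 0.6.
By total probability, P(X ≤ 6) = 0.9·0.994934 + 0.1·0.6 = 0.95544.

0.955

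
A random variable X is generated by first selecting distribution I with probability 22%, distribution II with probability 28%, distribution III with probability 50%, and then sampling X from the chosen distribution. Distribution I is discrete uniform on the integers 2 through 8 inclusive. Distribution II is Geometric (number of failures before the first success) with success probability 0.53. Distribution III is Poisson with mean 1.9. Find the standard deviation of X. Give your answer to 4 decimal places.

2.1311

Per component, I: μ=5, E[X²]=29; II: μ=0.886792, E[X²]=2.45959; III: μ=1.9, E[X²]=5.51.
E[X] = 0.22·5 + 0.28·0.886792 + 0.5·1.9 = 2.2983.
E[X²] = 0.22·29 + 0.28·2.45959 + 0.5·5.51 = 9.82369.
Var(X) = E[X²] − (E[X])² = 9.82369 − 5.28219 = 4.54149.
SD(X) = √4.54149 = 2.13108.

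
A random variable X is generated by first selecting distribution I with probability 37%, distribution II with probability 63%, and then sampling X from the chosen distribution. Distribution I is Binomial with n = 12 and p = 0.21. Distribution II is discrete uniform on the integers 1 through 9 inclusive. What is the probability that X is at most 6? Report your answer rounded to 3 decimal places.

Conditional on each component, P(X ≤ 6): I: 0.994788; II: 0.666667.
By total probability, P(X ≤ 6) = 0.37·0.994788 + 0.63·0.666667 = 0.788072.

0.788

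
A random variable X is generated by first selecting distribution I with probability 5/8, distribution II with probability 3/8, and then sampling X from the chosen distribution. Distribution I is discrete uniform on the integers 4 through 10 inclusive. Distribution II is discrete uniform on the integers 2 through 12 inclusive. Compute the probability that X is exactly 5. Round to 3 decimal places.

0.123

Conditional on each component, P(X = 5): I: 0.142857; II: 0.0909091.
By total probability, P(X = 5) = 0.625·0.142857 + 0.375·0.0909091 = 0.123377.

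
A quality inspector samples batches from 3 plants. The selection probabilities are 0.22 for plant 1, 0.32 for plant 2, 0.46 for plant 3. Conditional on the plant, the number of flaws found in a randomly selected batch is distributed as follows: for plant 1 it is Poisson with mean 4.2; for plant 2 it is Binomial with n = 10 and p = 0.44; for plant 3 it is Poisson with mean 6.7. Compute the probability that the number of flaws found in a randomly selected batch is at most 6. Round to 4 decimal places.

Conditional on each plant, P(X ≤ 6): 1: 0.867464; 2: 0.909157; 3: 0.495297.
By total probability, P(X ≤ 6) = 0.22·0.867464 + 0.32·0.909157 + 0.46·0.495297 = 0.709609.

0.7096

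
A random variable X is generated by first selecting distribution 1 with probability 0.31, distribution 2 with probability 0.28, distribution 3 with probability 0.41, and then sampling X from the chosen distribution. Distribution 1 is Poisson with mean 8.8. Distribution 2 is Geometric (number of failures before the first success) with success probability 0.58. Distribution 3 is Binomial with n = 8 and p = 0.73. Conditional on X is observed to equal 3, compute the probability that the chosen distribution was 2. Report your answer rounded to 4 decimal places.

0.3990

Likelihoods P(X=3 | ·): 1: 0.0171201; 2: 0.042971; 3: 0.031259.
Posterior ∝ prior × likelihood. Numerator for 2: 0.28·0.042971 = 0.0120319.
Normalizing constant: 0.31·0.0171201 + 0.28·0.042971 + 0.41·0.031259 = 0.0301553.
P(2 | observation) = 0.0120319 / 0.0301553 = 0.398997.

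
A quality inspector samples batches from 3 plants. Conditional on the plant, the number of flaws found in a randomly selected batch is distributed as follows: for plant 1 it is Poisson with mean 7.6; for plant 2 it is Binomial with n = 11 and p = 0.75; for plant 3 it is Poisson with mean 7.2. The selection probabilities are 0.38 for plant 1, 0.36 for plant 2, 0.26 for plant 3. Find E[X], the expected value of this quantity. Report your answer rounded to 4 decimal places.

Component means — 1: 7.6; 2: 8.25; 3: 7.2.
E[X] = 0.38·7.6 + 0.36·8.25 + 0.26·7.2 = 7.73.

7.7300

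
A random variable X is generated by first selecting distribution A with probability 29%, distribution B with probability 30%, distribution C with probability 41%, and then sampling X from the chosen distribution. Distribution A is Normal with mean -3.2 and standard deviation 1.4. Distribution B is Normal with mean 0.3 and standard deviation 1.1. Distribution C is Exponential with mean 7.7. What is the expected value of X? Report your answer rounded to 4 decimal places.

2.3190

Component means — A: -3.2; B: 0.3; C: 7.7.
E[X] = 0.29·-3.2 + 0.3·0.3 + 0.41·7.7 = 2.319.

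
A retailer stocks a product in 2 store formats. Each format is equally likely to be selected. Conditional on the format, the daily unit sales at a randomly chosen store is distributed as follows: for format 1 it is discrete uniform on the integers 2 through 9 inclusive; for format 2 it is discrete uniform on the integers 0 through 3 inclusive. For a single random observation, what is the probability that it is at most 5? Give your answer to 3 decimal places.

0.750

Conditional on each format, P(X ≤ 5): 1: 0.5; 2: 1.
By total probability, P(X ≤ 5) = 0.5·0.5 + 0.5·1 = 0.75.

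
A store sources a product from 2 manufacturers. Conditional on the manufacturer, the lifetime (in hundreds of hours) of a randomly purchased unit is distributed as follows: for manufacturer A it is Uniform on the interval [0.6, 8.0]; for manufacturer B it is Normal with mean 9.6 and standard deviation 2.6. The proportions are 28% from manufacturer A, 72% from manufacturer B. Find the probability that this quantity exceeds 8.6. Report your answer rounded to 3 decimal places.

0.468

Conditional on each manufacturer, P(X > 8.6): A: 0; B: 0.649739.
By total probability, P(X > 8.6) = 0.28·0 + 0.72·0.649739 = 0.467812.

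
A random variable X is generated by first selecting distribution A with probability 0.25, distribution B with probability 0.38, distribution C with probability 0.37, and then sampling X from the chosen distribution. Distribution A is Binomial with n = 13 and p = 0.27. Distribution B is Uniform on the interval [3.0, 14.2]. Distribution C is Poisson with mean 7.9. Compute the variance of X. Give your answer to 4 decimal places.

11.8487

Per component, A: μ=3.51, E[X²]=14.8824; B: μ=8.6, E[X²]=84.4133; C: μ=7.9, E[X²]=70.31.
E[X] = 0.25·3.51 + 0.38·8.6 + 0.37·7.9 = 7.0685.
E[X²] = 0.25·14.8824 + 0.38·84.4133 + 0.37·70.31 = 61.8124.
Var(X) = E[X²] − (E[X])² = 61.8124 − 49.9637 = 11.8487.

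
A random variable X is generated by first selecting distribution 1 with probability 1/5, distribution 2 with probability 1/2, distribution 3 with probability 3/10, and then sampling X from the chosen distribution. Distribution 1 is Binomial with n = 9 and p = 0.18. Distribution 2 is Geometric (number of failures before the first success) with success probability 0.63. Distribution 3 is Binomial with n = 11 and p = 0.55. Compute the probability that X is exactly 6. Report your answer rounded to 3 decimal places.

0.072

Conditional on each component, P(X = 6): 1: 0.00157527; 2: 0.00161641; 3: 0.235983.
By total probability, P(X = 6) = 0.2·0.00157527 + 0.5·0.00161641 + 0.3·0.235983 = 0.0719182.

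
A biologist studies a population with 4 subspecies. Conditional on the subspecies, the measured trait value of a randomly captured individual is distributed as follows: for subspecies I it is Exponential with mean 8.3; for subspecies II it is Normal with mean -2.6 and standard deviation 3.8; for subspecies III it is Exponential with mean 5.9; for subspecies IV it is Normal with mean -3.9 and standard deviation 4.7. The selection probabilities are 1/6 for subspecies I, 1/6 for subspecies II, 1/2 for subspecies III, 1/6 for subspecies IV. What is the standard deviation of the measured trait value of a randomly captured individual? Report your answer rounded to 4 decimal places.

7.5472

Per component, I: μ=8.3, E[X²]=137.78; II: μ=-2.6, E[X²]=21.2; III: μ=5.9, E[X²]=69.62; IV: μ=-3.9, E[X²]=37.3.
E[X] = 0.166667·8.3 + 0.166667·-2.6 + 0.5·5.9 + 0.166667·-3.9 = 3.25.
E[X²] = 0.166667·137.78 + 0.166667·21.2 + 0.5·69.62 + 0.166667·37.3 = 67.5233.
Var(X) = E[X²] − (E[X])² = 67.5233 − 10.5625 = 56.9608.
SD(X) = √56.9608 = 7.54724.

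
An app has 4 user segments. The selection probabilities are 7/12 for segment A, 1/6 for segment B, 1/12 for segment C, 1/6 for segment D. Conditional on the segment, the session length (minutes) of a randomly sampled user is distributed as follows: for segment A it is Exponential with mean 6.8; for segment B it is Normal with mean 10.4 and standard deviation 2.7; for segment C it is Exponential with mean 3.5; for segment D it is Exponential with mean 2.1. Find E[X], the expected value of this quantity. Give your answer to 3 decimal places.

6.342

Component means — A: 6.8; B: 10.4; C: 3.5; D: 2.1.
E[X] = 0.583333·6.8 + 0.166667·10.4 + 0.0833333·3.5 + 0.166667·2.1 = 6.34167.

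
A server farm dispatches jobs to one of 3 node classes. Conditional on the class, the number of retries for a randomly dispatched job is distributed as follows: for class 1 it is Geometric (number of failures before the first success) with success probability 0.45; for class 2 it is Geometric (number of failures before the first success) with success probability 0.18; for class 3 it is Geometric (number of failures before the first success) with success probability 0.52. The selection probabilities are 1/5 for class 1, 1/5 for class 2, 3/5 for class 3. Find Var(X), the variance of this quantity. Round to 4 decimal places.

Per component, 1: μ=1.22222, E[X²]=4.20988; 2: μ=4.55556, E[X²]=46.0617; 3: μ=0.923077, E[X²]=2.62722.
E[X] = 0.2·1.22222 + 0.2·4.55556 + 0.6·0.923077 = 1.7094.
E[X²] = 0.2·4.20988 + 0.2·46.0617 + 0.6·2.62722 = 11.6307.
Var(X) = E[X²] − (E[X])² = 11.6307 − 2.92205 = 8.7086.

8.7086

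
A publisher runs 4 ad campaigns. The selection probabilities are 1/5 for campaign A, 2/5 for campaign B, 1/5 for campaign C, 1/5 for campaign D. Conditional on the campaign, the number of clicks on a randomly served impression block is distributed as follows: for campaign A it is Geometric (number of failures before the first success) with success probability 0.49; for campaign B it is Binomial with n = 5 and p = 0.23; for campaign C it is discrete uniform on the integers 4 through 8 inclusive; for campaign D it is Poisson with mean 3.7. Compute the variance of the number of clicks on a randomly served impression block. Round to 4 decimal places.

5.8002

Per component, A: μ=1.04082, E[X²]=3.20741; B: μ=1.15, E[X²]=2.208; C: μ=6, E[X²]=38; D: μ=3.7, E[X²]=17.39.
E[X] = 0.2·1.04082 + 0.4·1.15 + 0.2·6 + 0.2·3.7 = 2.60816.
E[X²] = 0.2·3.20741 + 0.4·2.208 + 0.2·38 + 0.2·17.39 = 12.6027.
Var(X) = E[X²] − (E[X])² = 12.6027 − 6.80252 = 5.80017.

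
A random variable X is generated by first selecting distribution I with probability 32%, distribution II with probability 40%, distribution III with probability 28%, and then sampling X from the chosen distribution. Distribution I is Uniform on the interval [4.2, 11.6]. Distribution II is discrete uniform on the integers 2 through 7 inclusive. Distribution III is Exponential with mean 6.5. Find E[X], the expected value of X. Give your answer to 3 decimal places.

Component means — I: 7.9; II: 4.5; III: 6.5.
E[X] = 0.32·7.9 + 0.4·4.5 + 0.28·6.5 = 6.148.

6.148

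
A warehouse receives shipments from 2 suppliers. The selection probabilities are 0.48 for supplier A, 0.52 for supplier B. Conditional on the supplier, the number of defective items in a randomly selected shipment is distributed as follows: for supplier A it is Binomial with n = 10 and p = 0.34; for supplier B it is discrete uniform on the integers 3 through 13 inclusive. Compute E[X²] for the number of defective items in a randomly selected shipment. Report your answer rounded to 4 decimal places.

For each component E[X²] = Var + (mean)², giving A: 13.804; B: 74.
Overall E[X²] = 0.48·13.804 + 0.52·74 = 45.1059.

45.1059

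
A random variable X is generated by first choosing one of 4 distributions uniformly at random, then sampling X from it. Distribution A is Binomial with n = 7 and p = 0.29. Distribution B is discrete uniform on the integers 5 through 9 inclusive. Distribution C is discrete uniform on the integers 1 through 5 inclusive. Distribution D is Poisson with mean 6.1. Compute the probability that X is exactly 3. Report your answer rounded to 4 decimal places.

0.1254

Conditional on each component, P(X = 3): A: 0.216918; B: 0; C: 0.2; D: 0.0848481.
By total probability, P(X = 3) = 0.25·0.216918 + 0.25·0 + 0.25·0.2 + 0.25·0.0848481 = 0.125441.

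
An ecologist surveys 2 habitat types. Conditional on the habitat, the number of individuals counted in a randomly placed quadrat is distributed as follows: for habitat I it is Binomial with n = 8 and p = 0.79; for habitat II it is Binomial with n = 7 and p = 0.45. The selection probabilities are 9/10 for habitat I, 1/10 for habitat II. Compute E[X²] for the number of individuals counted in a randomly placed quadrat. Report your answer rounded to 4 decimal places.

38.3081

For each component E[X²] = Var + (mean)², giving I: 41.2696; II: 11.655.
Overall E[X²] = 0.9·41.2696 + 0.1·11.655 = 38.3081.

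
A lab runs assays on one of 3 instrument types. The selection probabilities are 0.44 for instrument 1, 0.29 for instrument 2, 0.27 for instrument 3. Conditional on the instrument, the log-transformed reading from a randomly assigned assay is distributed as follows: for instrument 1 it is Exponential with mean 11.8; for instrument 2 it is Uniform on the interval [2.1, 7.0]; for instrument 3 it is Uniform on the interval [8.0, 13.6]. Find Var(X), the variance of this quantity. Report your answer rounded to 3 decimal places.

72.436

Per component, 1: μ=11.8, E[X²]=278.48; 2: μ=4.55, E[X²]=22.7033; 3: μ=10.8, E[X²]=119.253.
E[X] = 0.44·11.8 + 0.29·4.55 + 0.27·10.8 = 9.4275.
E[X²] = 0.44·278.48 + 0.29·22.7033 + 0.27·119.253 = 161.314.
Var(X) = E[X²] − (E[X])² = 161.314 − 88.8778 = 72.4358.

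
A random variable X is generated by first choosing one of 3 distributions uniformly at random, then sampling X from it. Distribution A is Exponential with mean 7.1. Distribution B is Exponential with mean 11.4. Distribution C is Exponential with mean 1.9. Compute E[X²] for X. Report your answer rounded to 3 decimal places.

For each component E[X²] = Var + (mean)², giving A: 100.82; B: 259.92; C: 7.22.
Overall E[X²] = 0.333333·100.82 + 0.333333·259.92 + 0.333333·7.22 = 122.653.

122.653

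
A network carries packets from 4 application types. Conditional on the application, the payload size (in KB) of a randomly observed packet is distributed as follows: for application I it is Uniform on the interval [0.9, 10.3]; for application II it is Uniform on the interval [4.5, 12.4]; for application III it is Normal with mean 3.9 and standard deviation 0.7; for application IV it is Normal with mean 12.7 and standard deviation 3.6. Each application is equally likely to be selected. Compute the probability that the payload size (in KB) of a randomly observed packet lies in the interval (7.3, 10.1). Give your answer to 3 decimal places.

0.205

Conditional on each application, P(7.3 < X < 10.1): I: 0.297872; II: 0.35443; III: 5.95458e-07; IV: 0.168272.
By total probability, P(7.3 < X < 10.1) = 0.25·0.297872 + 0.25·0.35443 + 0.25·5.95458e-07 + 0.25·0.168272 = 0.205144.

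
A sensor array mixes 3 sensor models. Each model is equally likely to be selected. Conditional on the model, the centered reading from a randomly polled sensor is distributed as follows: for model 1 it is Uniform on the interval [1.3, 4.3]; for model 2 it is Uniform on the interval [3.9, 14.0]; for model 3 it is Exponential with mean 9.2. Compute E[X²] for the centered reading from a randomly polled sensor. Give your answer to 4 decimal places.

88.8244

For each component E[X²] = Var + (mean)², giving 1: 8.59; 2: 88.6033; 3: 169.28.
Overall E[X²] = 0.333333·8.59 + 0.333333·88.6033 + 0.333333·169.28 = 88.8244.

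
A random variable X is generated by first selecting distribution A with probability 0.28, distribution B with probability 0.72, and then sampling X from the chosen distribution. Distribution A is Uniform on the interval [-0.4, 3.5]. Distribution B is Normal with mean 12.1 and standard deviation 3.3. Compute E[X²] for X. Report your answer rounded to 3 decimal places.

114.284

For each component E[X²] = Var + (mean)², giving A: 3.67; B: 157.3.
Overall E[X²] = 0.28·3.67 + 0.72·157.3 = 114.284.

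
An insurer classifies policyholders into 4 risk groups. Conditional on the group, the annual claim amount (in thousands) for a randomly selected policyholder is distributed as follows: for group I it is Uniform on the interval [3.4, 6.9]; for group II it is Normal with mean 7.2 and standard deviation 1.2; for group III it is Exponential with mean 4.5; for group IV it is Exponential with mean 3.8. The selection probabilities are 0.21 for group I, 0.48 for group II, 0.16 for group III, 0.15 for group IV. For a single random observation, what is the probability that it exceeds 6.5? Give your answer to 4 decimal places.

0.4345

Conditional on each group, P(X > 6.5): I: 0.114286; II: 0.720166; III: 0.235877; IV: 0.180771.
By total probability, P(X > 6.5) = 0.21·0.114286 + 0.48·0.720166 + 0.16·0.235877 + 0.15·0.180771 = 0.434535.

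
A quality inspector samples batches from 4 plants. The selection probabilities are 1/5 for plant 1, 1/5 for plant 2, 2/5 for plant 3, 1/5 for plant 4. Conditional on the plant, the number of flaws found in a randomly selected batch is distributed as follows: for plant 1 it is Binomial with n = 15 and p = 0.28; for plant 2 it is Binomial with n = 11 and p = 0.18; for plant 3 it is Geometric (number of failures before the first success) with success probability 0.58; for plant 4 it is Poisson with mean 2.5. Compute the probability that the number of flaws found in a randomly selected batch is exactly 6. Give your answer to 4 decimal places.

Conditional on each plant, P(X = 6): 1: 0.125414; 2: 0.00582568; 3: 0.00318364; 4: 0.0278337.
By total probability, P(X = 6) = 0.2·0.125414 + 0.2·0.00582568 + 0.4·0.00318364 + 0.2·0.0278337 = 0.0330881.

0.0331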